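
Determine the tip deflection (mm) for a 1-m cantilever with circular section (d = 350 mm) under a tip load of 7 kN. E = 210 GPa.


I = pi * d^4 / 64 = pi * 350^4 / 64 = 736617574.34 mm^4
L = 1000.0 mm, P = 7000.0 N, E = 210000.0 MPa
delta = P * L^3 / (3 * E * I)
= 7000.0 * 1000.0^3 / (3 * 210000.0 * 736617574.34)
= 0.0151 mm

0.0151 mm


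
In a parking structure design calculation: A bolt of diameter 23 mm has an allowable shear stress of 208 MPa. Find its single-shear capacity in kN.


A = pi * d^2 / 4 = pi * 23^2 / 4 = 415.4756 mm^2
V = f_v * A / 1000 = 208 * 415.4756 / 1000
= 86.4189 kN

86.4189 kN


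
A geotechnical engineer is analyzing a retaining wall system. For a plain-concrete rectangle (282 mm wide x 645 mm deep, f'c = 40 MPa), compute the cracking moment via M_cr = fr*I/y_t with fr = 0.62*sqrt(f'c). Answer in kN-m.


fr = 0.62 * sqrt(40) = 0.62 * 6.3246 = 3.9212 MPa
I = 282 * 645^3 / 12 = 6305898937.5 mm^4
y_t = 322.5 mm
M_cr = fr * I / y_t = 3.9212 * 6305898937.5 / 322.5 N-mm
= 76.6724 kN-m

76.6724 kN-m


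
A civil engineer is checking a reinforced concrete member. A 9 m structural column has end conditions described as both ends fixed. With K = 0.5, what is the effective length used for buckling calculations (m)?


L_eff = K * L
= 0.5 * 9
= 4.5 m

4.5 m


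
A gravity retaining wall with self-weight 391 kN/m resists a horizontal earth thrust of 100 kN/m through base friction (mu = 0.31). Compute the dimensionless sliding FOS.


Resisting force = mu * W = 0.31 * 391 = 121.21 kN/m
FOS = Resisting / Driving = 121.21 / 100
= 1.2121 (dimensionless)

1.2121 (dimensionless)


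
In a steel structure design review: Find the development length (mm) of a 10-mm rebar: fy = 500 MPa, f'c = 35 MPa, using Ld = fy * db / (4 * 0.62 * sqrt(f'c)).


Ld = (fy * db) / (4 * 0.62 * sqrt(f'c))
= (500 * 10) / (4 * 0.62 * sqrt(35))
= 5000 / 14.6719
= 340.79 mm

340.79 mm


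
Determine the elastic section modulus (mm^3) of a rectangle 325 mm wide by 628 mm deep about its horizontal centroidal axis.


S = b * h^2 / 6
= 325 * 628^2 / 6
= 325 * 394384 / 6
= 21362466.67 mm^3

21362466.67 mm^3


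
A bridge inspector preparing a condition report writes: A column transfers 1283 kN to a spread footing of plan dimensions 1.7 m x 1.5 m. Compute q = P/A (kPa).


A = 1.7 * 1.5 = 2.55 m^2
q = P / A = 1283 / 2.55
= 503.1373 kPa

503.1373 kPa


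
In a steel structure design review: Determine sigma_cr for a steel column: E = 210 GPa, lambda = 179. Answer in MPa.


sigma_cr = pi^2 * E / lambda^2
= 9.8696 * 210000.0 / 179^2
= 9.8696 * 210000.0 / 32041
= 64.6864 MPa

64.6864 MPa


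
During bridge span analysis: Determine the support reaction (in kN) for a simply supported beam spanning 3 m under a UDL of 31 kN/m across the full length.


Total load = w * L = 31 * 3 = 93 kN
By symmetry, each reaction R = total / 2 = 93 / 2 = 46.5 kN

46.5 kN


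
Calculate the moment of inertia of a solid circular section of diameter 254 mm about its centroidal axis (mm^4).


r = d / 2 = 254 / 2 = 127.0 mm
I = pi * r^4 / 4 = pi * 127.0^4 / 4
= 204317123.26 mm^4

204317123.26 mm^4


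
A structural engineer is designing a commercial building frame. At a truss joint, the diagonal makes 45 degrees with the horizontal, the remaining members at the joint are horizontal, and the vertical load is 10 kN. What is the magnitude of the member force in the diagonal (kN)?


At the joint, only the diagonal has a vertical component, so vertical equilibrium gives:
F * sin(45) = 10
F = 10 / sin(45)
= 10 / 0.707107
= 14.14 kN

14.14 kN


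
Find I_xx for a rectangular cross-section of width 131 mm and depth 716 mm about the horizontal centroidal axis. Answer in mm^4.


I = b * h^3 / 12
= 131 * 716^3 / 12
= 131 * 367061696 / 12
= 4007090181.33 mm^4

4007090181.33 mm^4


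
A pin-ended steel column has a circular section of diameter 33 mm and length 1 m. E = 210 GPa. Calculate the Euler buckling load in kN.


I = pi * d^4 / 64 = 58213.76 mm^4
L = 1000.0 mm
P_cr = pi^2 * E * I / L^2
= 9.8696 * 210000.0 * 58213.76 / 1000.0^2
= 120654.83 N = 120.6548 kN

120.6548 kN


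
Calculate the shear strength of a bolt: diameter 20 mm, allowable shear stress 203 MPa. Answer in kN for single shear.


A = pi * d^2 / 4 = pi * 20^2 / 4 = 314.1593 mm^2
V = f_v * A / 1000 = 203 * 314.1593 / 1000
= 63.7743 kN

63.7743 kN


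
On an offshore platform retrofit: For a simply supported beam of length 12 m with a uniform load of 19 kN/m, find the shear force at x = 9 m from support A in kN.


R_A = w * L / 2 = 19 * 12 / 2 = 114.0 kN
V(x) = R_A - w * x = 114.0 - 19 * 9
= -57.0 kN

-57.0 kN


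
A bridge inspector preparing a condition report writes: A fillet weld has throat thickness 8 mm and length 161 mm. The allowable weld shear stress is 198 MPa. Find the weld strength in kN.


Strength = throat * length * allowable stress
= 8 * 161 * 198 N
= 255024 N
= 255.02 kN

255.02 kN


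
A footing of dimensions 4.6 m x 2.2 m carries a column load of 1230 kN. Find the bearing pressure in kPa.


A = 4.6 * 2.2 = 10.12 m^2
q = P / A = 1230 / 10.12
= 121.5415 kPa

121.5415 kPa


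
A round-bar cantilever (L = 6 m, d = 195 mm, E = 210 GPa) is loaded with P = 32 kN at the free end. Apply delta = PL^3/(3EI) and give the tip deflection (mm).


I = pi * d^4 / 64 = pi * 195^4 / 64 = 70975480.96 mm^4
L = 6000.0 mm, P = 32000.0 N, E = 210000.0 MPa
delta = P * L^3 / (3 * E * I)
= 32000.0 * 6000.0^3 / (3 * 210000.0 * 70975480.96)
= 154.5805 mm

154.5805 mm


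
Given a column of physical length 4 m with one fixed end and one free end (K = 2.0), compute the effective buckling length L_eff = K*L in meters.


L_eff = K * L
= 2.0 * 4
= 8.0 m

8.0 m


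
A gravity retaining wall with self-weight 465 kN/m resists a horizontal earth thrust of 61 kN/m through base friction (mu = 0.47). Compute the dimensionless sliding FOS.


Resisting force = mu * W = 0.47 * 465 = 218.55 kN/m
FOS = Resisting / Driving = 218.55 / 61
= 3.5828 (dimensionless)

3.5828 (dimensionless)


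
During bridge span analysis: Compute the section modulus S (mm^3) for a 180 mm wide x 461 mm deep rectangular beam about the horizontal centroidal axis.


S = b * h^2 / 6
= 180 * 461^2 / 6
= 180 * 212521 / 6
= 6375630.0 mm^3

6375630.0 mm^3


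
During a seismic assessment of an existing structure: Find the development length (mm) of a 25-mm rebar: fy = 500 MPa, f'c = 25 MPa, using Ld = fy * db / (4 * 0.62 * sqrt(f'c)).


Ld = (fy * db) / (4 * 0.62 * sqrt(f'c))
= (500 * 25) / (4 * 0.62 * sqrt(25))
= 12500 / 12.4
= 1008.06 mm

1008.06 mm


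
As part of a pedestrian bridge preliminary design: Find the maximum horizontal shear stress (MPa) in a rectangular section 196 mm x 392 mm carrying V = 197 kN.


A = b * h = 196 * 392 = 76832 mm^2
V = 197 kN = 197000.0 N
tau_max = 1.5 * V / A = 1.5 * 197000.0 / 76832
= 3.8461 MPa

3.8461 MPa


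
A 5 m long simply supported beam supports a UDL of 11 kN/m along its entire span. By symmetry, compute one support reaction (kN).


Total load = w * L = 11 * 5 = 55 kN
By symmetry, each reaction R = total / 2 = 55 / 2 = 27.5 kN

27.5 kN


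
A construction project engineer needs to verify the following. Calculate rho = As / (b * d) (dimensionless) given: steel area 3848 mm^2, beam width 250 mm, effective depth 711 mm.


rho = As / (b * d)
= 3848 / (250 * 711)
= 3848 / 177750
= 0.021648 (dimensionless)

0.021648 (dimensionless)


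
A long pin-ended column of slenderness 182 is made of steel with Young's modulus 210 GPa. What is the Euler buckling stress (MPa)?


sigma_cr = pi^2 * E / lambda^2
= 9.8696 * 210000.0 / 182^2
= 9.8696 * 210000.0 / 33124
= 62.5715 MPa

62.5715 MPa


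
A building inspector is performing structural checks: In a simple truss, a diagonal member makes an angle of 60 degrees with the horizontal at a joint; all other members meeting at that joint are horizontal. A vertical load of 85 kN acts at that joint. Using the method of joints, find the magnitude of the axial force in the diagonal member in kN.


At the joint, only the diagonal has a vertical component, so vertical equilibrium gives:
F * sin(60) = 85
F = 85 / sin(60)
= 85 / 0.866025
= 98.15 kN

98.15 kN


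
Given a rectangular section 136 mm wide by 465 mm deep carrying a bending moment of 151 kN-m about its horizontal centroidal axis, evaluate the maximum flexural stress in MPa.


I = b * h^3 / 12 = 136 * 465^3 / 12 = 1139505750.0 mm^4
y = h / 2 = 465 / 2 = 232.5 mm
M = 151 kN-m = 151000000.0 N-mm
sigma = M * y / I = 151000000.0 * 232.5 / 1139505750.0
= 30.81 MPa

30.81 MPa


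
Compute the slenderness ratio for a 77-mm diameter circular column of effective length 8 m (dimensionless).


Radius of gyration r = d / 4 = 77 / 4 = 19.25 mm
L_eff = 8000.0 mm
Slenderness ratio = L / r = 8000.0 / 19.25 = 415.58 (dimensionless)

415.58 (dimensionless)


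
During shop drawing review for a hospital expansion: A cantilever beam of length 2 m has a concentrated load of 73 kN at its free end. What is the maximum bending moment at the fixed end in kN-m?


For a cantilever with a point load at the free end:
M_max = P * L = 73 * 2 = 146 kN-m

146 kN-m


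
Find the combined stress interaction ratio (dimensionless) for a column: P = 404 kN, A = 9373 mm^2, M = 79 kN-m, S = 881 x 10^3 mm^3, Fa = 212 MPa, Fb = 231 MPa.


f_a = P / A = 404000.0 / 9373 = 43.1025 MPa
f_b = M / S = 79000000.0 / 881000.0 = 89.6708 MPa
Ratio = f_a / Fa + f_b / Fb
= 43.1025 / 212 + 89.6708 / 231
= 0.5915 (dimensionless)

0.5915 (dimensionless)


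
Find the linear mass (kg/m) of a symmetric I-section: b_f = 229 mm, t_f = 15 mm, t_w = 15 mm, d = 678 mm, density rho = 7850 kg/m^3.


A_flanges = 2 * 229 * 15 = 6870 mm^2
A_web = (678 - 2 * 15) * 15 = 9720 mm^2
A_total = 6870 + 9720 = 16590 mm^2 = 0.016590 m^2
Weight = rho * A = 7850 * 0.016590 = 130.2315 kg/m

130.2315 kg/m


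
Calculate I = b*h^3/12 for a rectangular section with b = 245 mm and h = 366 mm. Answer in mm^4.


I = b * h^3 / 12
= 245 * 366^3 / 12
= 245 * 49027896 / 12
= 1000986210.0 mm^4

1000986210.0 mm^4


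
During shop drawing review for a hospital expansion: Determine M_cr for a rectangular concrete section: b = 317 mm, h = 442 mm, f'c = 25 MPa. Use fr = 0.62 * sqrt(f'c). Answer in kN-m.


fr = 0.62 * sqrt(25) = 0.62 * 5.0 = 3.1 MPa
I = 317 * 442^3 / 12 = 2281102624.67 mm^4
y_t = 221.0 mm
M_cr = fr * I / y_t = 3.1 * 2281102624.67 / 221.0 N-mm
= 31.9974 kN-m

31.9974 kN-m


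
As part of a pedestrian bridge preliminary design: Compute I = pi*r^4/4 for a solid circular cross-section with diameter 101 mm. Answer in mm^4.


r = d / 2 = 101 / 2 = 50.5 mm
I = pi * r^4 / 4 = pi * 50.5^4 / 4
= 5108052.99 mm^4

5108052.99 mm^4


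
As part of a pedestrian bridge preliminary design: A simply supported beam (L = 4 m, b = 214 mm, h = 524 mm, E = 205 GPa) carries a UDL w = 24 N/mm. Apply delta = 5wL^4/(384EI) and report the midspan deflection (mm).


I = 214 * 524^3 / 12 = 2565821194.67 mm^4
L = 4000.0 mm, w = 24 N/mm, E = 205000.0 MPa
delta = 5 * w * L^4 / (384 * E * I)
= 5 * 24 * 4000.0^4 / (384 * 205000.0 * 2565821194.67)
= 0.1521 mm

0.1521 mm


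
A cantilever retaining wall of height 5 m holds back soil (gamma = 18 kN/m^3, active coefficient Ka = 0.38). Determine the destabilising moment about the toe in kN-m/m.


Pa = 0.5 * Ka * gamma * H^2
= 0.5 * 0.38 * 18 * 5^2
= 85.5 kN/m
Arm = H / 3 = 5 / 3 = 1.6667 m
Mo = Pa * arm = Pa * H / 3 = 85.5 * 5 / 3 = 142.5 kN-m/m

142.5 kN-m/m


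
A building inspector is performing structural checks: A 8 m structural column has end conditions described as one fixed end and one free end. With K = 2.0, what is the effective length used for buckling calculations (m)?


L_eff = K * L
= 2.0 * 8
= 16.0 m

16.0 m


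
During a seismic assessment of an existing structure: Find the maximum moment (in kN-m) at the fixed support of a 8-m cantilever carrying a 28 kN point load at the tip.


For a cantilever with a point load at the free end:
M_max = P * L = 28 * 8 = 224 kN-m

224 kN-m


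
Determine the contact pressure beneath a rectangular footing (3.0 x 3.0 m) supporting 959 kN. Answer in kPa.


A = 3.0 * 3.0 = 9.0 m^2
q = P / A = 959 / 9.0
= 106.5556 kPa

106.5556 kPa


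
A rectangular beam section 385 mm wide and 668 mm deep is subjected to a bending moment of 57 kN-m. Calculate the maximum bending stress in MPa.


I = b * h^3 / 12 = 385 * 668^3 / 12 = 9563324026.67 mm^4
y = h / 2 = 668 / 2 = 334.0 mm
M = 57 kN-m = 57000000.0 N-mm
sigma = M * y / I = 57000000.0 * 334.0 / 9563324026.67
= 1.99 MPa

1.99 MPa


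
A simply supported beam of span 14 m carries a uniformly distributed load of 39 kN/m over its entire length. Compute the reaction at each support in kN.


Total load = w * L = 39 * 14 = 546 kN
By symmetry, each reaction R = total / 2 = 546 / 2 = 273.0 kN

273.0 kN


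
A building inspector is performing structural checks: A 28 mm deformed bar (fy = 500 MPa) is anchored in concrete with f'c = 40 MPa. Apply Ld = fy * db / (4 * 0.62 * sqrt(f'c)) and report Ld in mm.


Ld = (fy * db) / (4 * 0.62 * sqrt(f'c))
= (500 * 28) / (4 * 0.62 * sqrt(40))
= 14000 / 15.6849
= 892.58 mm

892.58 mm


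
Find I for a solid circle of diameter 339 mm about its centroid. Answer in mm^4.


r = d / 2 = 339 / 2 = 169.5 mm
I = pi * r^4 / 4 = pi * 169.5^4 / 4
= 648289058.0 mm^4

648289058.0 mm^4


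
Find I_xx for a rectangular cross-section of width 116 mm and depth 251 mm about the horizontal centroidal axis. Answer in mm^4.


I = b * h^3 / 12
= 116 * 251^3 / 12
= 116 * 15813251 / 12
= 152861426.33 mm^4

152861426.33 mm^4


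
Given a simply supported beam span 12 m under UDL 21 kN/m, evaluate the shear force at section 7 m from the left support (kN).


R_A = w * L / 2 = 21 * 12 / 2 = 126.0 kN
V(x) = R_A - w * x = 126.0 - 21 * 7
= -21.0 kN

-21.0 kN


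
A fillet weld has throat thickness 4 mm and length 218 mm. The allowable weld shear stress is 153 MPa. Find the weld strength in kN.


Strength = throat * length * allowable stress
= 4 * 218 * 153 N
= 133416 N
= 133.42 kN

133.42 kN


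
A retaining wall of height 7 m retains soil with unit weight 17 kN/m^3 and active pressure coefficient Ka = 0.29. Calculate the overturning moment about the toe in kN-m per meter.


Pa = 0.5 * Ka * gamma * H^2
= 0.5 * 0.29 * 17 * 7^2
= 120.785 kN/m
Arm = H / 3 = 7 / 3 = 2.3333 m
Mo = Pa * arm = Pa * H / 3 = 120.785 * 7 / 3 = 281.8317 kN-m/m

281.8317 kN-m/m


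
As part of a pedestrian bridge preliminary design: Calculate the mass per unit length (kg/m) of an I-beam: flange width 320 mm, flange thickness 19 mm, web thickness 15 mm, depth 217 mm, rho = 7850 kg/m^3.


A_flanges = 2 * 320 * 19 = 12160 mm^2
A_web = (217 - 2 * 19) * 15 = 2685 mm^2
A_total = 12160 + 2685 = 14845 mm^2 = 0.014845 m^2
Weight = rho * A = 7850 * 0.014845 = 116.5332 kg/m

116.5332 kg/m


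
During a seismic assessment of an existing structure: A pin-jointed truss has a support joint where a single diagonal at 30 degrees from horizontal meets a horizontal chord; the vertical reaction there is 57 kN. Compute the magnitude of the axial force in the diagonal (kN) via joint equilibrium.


At the joint, only the diagonal has a vertical component, so vertical equilibrium gives:
F * sin(30) = 57
F = 57 / sin(30)
= 57 / 0.5
= 114.0 kN

114.0 kN


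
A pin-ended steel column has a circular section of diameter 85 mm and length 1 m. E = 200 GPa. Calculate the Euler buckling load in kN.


I = pi * d^4 / 64 = 2562392.19 mm^4
L = 1000.0 mm
P_cr = pi^2 * E * I / L^2
= 9.8696 * 200000.0 * 2562392.19 / 1000.0^2
= 5057959.44 N = 5057.9594 kN

5057.9594 kN


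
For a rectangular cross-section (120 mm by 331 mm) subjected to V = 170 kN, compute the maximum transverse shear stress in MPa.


A = b * h = 120 * 331 = 39720 mm^2
V = 170 kN = 170000.0 N
tau_max = 1.5 * V / A = 1.5 * 170000.0 / 39720
= 6.4199 MPa

6.4199 MPa


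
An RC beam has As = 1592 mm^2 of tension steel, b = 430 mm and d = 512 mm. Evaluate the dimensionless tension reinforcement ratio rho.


rho = As / (b * d)
= 1592 / (430 * 512)
= 1592 / 220160
= 0.007231 (dimensionless)

0.007231 (dimensionless)


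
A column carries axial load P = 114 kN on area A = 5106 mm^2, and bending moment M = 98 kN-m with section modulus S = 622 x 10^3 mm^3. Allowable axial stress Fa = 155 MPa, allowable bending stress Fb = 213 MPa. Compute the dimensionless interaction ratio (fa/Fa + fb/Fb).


f_a = P / A = 114000.0 / 5106 = 22.3267 MPa
f_b = M / S = 98000000.0 / 622000.0 = 157.5563 MPa
Ratio = f_a / Fa + f_b / Fb
= 22.3267 / 155 + 157.5563 / 213
= 0.8837 (dimensionless)

0.8837 (dimensionless)


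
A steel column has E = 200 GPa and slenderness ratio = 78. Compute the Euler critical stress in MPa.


sigma_cr = pi^2 * E / lambda^2
= 9.8696 * 200000.0 / 78^2
= 9.8696 * 200000.0 / 6084
= 324.4446 MPa

324.4446 MPa


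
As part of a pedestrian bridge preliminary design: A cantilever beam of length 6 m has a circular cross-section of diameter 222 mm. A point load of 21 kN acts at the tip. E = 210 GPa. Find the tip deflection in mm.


I = pi * d^4 / 64 = pi * 222^4 / 64 = 119228971.19 mm^4
L = 6000.0 mm, P = 21000.0 N, E = 210000.0 MPa
delta = P * L^3 / (3 * E * I)
= 21000.0 * 6000.0^3 / (3 * 210000.0 * 119228971.19)
= 60.388 mm

60.388 mm


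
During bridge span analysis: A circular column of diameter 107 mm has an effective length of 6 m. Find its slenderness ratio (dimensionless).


Radius of gyration r = d / 4 = 107 / 4 = 26.75 mm
L_eff = 6000.0 mm
Slenderness ratio = L / r = 6000.0 / 26.75 = 224.3 (dimensionless)

224.3 (dimensionless)


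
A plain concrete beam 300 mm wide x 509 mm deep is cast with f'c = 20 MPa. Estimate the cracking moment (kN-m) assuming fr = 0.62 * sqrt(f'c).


fr = 0.62 * sqrt(20) = 0.62 * 4.4721 = 2.7727 MPa
I = 300 * 509^3 / 12 = 3296805725.0 mm^4
y_t = 254.5 mm
M_cr = fr * I / y_t = 2.7727 * 3296805725.0 / 254.5 N-mm
= 35.918 kN-m

35.918 kN-m


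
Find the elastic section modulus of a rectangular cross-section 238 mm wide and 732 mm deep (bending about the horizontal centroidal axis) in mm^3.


S = b * h^2 / 6
= 238 * 732^2 / 6
= 238 * 535824 / 6
= 21254352.0 mm^3

21254352.0 mm^3


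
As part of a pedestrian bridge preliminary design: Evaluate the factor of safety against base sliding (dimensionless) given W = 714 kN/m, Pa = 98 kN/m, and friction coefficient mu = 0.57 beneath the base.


Resisting force = mu * W = 0.57 * 714 = 406.98 kN/m
FOS = Resisting / Driving = 406.98 / 98
= 4.1529 (dimensionless)

4.1529 (dimensionless)


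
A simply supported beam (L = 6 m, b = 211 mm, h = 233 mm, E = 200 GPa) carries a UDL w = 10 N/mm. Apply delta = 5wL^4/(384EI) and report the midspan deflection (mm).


I = 211 * 233^3 / 12 = 222417508.92 mm^4
L = 6000.0 mm, w = 10 N/mm, E = 200000.0 MPa
delta = 5 * w * L^4 / (384 * E * I)
= 5 * 10 * 6000.0^4 / (384 * 200000.0 * 222417508.92)
= 3.7935 mm

3.7935 mm


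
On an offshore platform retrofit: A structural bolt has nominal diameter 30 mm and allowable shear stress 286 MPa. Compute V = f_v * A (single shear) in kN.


A = pi * d^2 / 4 = pi * 30^2 / 4 = 706.8583 mm^2
V = f_v * A / 1000 = 286 * 706.8583 / 1000
= 202.1615 kN

202.1615 kN


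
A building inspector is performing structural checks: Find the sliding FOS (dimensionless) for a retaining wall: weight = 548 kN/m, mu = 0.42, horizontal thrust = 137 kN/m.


Resisting force = mu * W = 0.42 * 548 = 230.16 kN/m
FOS = Resisting / Driving = 230.16 / 137
= 1.68 (dimensionless)

1.68 (dimensionless)


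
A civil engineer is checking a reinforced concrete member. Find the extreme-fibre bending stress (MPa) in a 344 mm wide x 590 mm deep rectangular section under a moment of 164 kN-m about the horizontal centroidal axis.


I = b * h^3 / 12 = 344 * 590^3 / 12 = 5887531333.33 mm^4
y = h / 2 = 590 / 2 = 295.0 mm
M = 164 kN-m = 164000000.0 N-mm
sigma = M * y / I = 164000000.0 * 295.0 / 5887531333.33
= 8.22 MPa

8.22 MPa


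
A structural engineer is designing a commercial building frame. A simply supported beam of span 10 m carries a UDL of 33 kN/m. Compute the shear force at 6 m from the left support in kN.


R_A = w * L / 2 = 33 * 10 / 2 = 165.0 kN
V(x) = R_A - w * x = 165.0 - 33 * 6
= -33.0 kN

-33.0 kN


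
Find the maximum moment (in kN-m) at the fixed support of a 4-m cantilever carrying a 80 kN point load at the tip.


For a cantilever with a point load at the free end:
M_max = P * L = 80 * 4 = 320 kN-m

320 kN-m


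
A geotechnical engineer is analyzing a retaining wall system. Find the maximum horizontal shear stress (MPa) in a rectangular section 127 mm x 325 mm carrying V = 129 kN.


A = b * h = 127 * 325 = 41275 mm^2
V = 129 kN = 129000.0 N
tau_max = 1.5 * V / A = 1.5 * 129000.0 / 41275
= 4.6881 MPa

4.6881 MPa


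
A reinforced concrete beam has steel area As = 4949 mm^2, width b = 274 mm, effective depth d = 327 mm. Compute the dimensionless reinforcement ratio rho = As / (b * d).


rho = As / (b * d)
= 4949 / (274 * 327)
= 4949 / 89598
= 0.055236 (dimensionless)

0.055236 (dimensionless)


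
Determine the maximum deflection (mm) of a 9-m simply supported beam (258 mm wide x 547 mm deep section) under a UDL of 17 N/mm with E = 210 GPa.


I = 258 * 547^3 / 12 = 3518847444.5 mm^4
L = 9000.0 mm, w = 17 N/mm, E = 210000.0 MPa
delta = 5 * w * L^4 / (384 * E * I)
= 5 * 17 * 9000.0^4 / (384 * 210000.0 * 3518847444.5)
= 1.9653 mm

1.9653 mm


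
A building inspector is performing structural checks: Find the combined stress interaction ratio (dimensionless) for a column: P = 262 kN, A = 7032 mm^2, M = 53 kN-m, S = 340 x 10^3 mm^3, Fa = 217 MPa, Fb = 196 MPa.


f_a = P / A = 262000.0 / 7032 = 37.2582 MPa
f_b = M / S = 53000000.0 / 340000.0 = 155.8824 MPa
Ratio = f_a / Fa + f_b / Fb
= 37.2582 / 217 + 155.8824 / 196
= 0.967 (dimensionless)

0.967 (dimensionless)


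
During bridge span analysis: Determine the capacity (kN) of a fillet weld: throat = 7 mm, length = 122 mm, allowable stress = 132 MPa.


Strength = throat * length * allowable stress
= 7 * 122 * 132 N
= 112728 N
= 112.73 kN

112.73 kN


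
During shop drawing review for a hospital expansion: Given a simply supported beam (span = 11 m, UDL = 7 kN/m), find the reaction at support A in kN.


Total load = w * L = 7 * 11 = 77 kN
By symmetry, each reaction R = total / 2 = 77 / 2 = 38.5 kN

38.5 kN


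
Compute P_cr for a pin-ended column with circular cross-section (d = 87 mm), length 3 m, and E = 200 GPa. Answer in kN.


I = pi * d^4 / 64 = 2812204.57 mm^4
L = 3000.0 mm
P_cr = pi^2 * E * I / L^2
= 9.8696 * 200000.0 * 2812204.57 / 3000.0^2
= 616785.48 N = 616.7855 kN

616.7855 kN


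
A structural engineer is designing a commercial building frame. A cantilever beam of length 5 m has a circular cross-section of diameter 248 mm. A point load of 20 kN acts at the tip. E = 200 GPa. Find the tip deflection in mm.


I = pi * d^4 / 64 = pi * 248^4 / 64 = 185684914.5 mm^4
L = 5000.0 mm, P = 20000.0 N, E = 200000.0 MPa
delta = P * L^3 / (3 * E * I)
= 20000.0 * 5000.0^3 / (3 * 200000.0 * 185684914.5)
= 22.4394 mm

22.4394 mm


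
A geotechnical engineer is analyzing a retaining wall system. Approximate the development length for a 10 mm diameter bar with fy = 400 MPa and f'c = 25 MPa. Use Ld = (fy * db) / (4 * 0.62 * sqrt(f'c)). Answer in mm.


Ld = (fy * db) / (4 * 0.62 * sqrt(f'c))
= (400 * 10) / (4 * 0.62 * sqrt(25))
= 4000 / 12.4
= 322.58 mm

322.58 mm


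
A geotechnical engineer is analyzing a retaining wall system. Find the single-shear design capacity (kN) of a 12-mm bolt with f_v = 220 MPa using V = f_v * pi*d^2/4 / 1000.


A = pi * d^2 / 4 = pi * 12^2 / 4 = 113.0973 mm^2
V = f_v * A / 1000 = 220 * 113.0973 / 1000
= 24.8814 kN

24.8814 kN


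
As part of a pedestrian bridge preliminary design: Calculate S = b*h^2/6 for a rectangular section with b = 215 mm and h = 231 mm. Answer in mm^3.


S = b * h^2 / 6
= 215 * 231^2 / 6
= 215 * 53361 / 6
= 1912102.5 mm^3

1912102.5 mm^3


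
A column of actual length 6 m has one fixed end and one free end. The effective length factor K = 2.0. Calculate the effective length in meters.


L_eff = K * L
= 2.0 * 6
= 12.0 m

12.0 m


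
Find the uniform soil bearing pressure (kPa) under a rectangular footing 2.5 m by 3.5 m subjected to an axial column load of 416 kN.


A = 2.5 * 3.5 = 8.75 m^2
q = P / A = 416 / 8.75
= 47.5429 kPa

47.5429 kPa


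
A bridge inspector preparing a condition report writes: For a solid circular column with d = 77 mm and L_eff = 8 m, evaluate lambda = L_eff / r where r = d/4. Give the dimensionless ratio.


Radius of gyration r = d / 4 = 77 / 4 = 19.25 mm
L_eff = 8000.0 mm
Slenderness ratio = L / r = 8000.0 / 19.25 = 415.58 (dimensionless)

415.58 (dimensionless)


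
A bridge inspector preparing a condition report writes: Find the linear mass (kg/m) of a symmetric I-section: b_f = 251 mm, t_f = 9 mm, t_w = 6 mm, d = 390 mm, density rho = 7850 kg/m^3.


A_flanges = 2 * 251 * 9 = 4518 mm^2
A_web = (390 - 2 * 9) * 6 = 2232 mm^2
A_total = 4518 + 2232 = 6750 mm^2 = 0.006750 m^2
Weight = rho * A = 7850 * 0.006750 = 52.9875 kg/m

52.9875 kg/m


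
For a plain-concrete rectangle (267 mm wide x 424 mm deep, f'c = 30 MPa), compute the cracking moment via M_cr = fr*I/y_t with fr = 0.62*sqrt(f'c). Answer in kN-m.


fr = 0.62 * sqrt(30) = 0.62 * 5.4772 = 3.3959 MPa
I = 267 * 424^3 / 12 = 1696006784.0 mm^4
y_t = 212.0 mm
M_cr = fr * I / y_t = 3.3959 * 1696006784.0 / 212.0 N-mm
= 27.1671 kN-m

27.1671 kN-m


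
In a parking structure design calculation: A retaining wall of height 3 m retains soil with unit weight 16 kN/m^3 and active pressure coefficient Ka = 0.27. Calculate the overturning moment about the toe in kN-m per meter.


Pa = 0.5 * Ka * gamma * H^2
= 0.5 * 0.27 * 16 * 3^2
= 19.44 kN/m
Arm = H / 3 = 3 / 3 = 1.0 m
Mo = Pa * arm = Pa * H / 3 = 19.44 * 3 / 3 = 19.44 kN-m/m

19.44 kN-m/m


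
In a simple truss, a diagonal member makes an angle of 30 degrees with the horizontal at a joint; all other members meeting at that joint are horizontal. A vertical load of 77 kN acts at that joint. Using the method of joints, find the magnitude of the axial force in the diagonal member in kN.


At the joint, only the diagonal has a vertical component, so vertical equilibrium gives:
F * sin(30) = 77
F = 77 / sin(30)
= 77 / 0.5
= 154.0 kN

154.0 kN


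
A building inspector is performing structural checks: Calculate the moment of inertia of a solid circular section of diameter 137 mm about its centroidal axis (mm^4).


r = d / 2 = 137 / 2 = 68.5 mm
I = pi * r^4 / 4 = pi * 68.5^4 / 4
= 17292276.35 mm^4

17292276.35 mm^4


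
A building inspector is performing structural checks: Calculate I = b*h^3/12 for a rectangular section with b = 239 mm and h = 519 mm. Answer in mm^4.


I = b * h^3 / 12
= 239 * 519^3 / 12
= 239 * 139798359 / 12
= 2784317316.75 mm^4

2784317316.75 mm^4


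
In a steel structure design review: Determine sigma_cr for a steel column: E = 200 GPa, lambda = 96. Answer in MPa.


sigma_cr = pi^2 * E / lambda^2
= 9.8696 * 200000.0 / 96^2
= 9.8696 * 200000.0 / 9216
= 214.1841 MPa

214.1841 MPa


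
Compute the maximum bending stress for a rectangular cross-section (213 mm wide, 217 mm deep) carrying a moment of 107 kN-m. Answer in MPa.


I = b * h^3 / 12 = 213 * 217^3 / 12 = 181375055.75 mm^4
y = h / 2 = 217 / 2 = 108.5 mm
M = 107 kN-m = 107000000.0 N-mm
sigma = M * y / I = 107000000.0 * 108.5 / 181375055.75
= 64.01 MPa

64.01 MPa


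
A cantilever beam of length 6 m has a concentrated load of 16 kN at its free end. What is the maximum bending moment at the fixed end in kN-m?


For a cantilever with a point load at the free end:
M_max = P * L = 16 * 6 = 96 kN-m

96 kN-m


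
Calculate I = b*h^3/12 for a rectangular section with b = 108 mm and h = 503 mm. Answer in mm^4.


I = b * h^3 / 12
= 108 * 503^3 / 12
= 108 * 127263527 / 12
= 1145371743.0 mm^4

1145371743.0 mm^4


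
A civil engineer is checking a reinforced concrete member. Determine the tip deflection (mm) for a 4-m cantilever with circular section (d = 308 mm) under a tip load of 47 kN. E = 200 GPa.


I = pi * d^4 / 64 = pi * 308^4 / 64 = 441746141.43 mm^4
L = 4000.0 mm, P = 47000.0 N, E = 200000.0 MPa
delta = P * L^3 / (3 * E * I)
= 47000.0 * 4000.0^3 / (3 * 200000.0 * 441746141.43)
= 11.3489 mm

11.3489 mm


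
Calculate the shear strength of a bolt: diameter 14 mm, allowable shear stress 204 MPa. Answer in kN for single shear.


A = pi * d^2 / 4 = pi * 14^2 / 4 = 153.938 mm^2
V = f_v * A / 1000 = 204 * 153.938 / 1000
= 31.4034 kN

31.4034 kN


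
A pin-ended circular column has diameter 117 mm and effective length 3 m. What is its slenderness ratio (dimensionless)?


Radius of gyration r = d / 4 = 117 / 4 = 29.25 mm
L_eff = 3000.0 mm
Slenderness ratio = L / r = 3000.0 / 29.25 = 102.56 (dimensionless)

102.56 (dimensionless)


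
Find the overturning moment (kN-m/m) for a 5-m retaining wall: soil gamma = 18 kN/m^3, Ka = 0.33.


Pa = 0.5 * Ka * gamma * H^2
= 0.5 * 0.33 * 18 * 5^2
= 74.25 kN/m
Arm = H / 3 = 5 / 3 = 1.6667 m
Mo = Pa * arm = Pa * H / 3 = 74.25 * 5 / 3 = 123.75 kN-m/m

123.75 kN-m/m


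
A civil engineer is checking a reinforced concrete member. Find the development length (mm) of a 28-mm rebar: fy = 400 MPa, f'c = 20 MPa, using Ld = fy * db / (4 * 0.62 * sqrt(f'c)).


Ld = (fy * db) / (4 * 0.62 * sqrt(f'c))
= (400 * 28) / (4 * 0.62 * sqrt(20))
= 11200 / 11.0909
= 1009.84 mm

1009.84 mm


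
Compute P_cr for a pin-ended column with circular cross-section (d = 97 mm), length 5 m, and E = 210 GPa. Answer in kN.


I = pi * d^4 / 64 = 4345670.92 mm^4
L = 5000.0 mm
P_cr = pi^2 * E * I / L^2
= 9.8696 * 210000.0 * 4345670.92 / 5000.0^2
= 360276.44 N = 360.2764 kN

360.2764 kN


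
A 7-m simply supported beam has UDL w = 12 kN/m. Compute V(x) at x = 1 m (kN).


R_A = w * L / 2 = 12 * 7 / 2 = 42.0 kN
V(x) = R_A - w * x = 42.0 - 12 * 1
= 30.0 kN

30.0 kN


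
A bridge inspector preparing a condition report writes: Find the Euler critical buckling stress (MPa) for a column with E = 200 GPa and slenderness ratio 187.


sigma_cr = pi^2 * E / lambda^2
= 9.8696 * 200000.0 / 187^2
= 9.8696 * 200000.0 / 34969
= 56.4477 MPa

56.4477 MPa


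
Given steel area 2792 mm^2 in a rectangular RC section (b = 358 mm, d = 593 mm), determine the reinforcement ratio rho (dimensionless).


rho = As / (b * d)
= 2792 / (358 * 593)
= 2792 / 212294
= 0.013152 (dimensionless)

0.013152 (dimensionless)


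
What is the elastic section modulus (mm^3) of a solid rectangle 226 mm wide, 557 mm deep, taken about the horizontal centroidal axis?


S = b * h^2 / 6
= 226 * 557^2 / 6
= 226 * 310249 / 6
= 11686045.67 mm^3

11686045.67 mm^3


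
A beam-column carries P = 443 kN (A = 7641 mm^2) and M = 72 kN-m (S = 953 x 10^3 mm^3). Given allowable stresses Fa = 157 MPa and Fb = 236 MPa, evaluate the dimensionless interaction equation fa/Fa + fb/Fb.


f_a = P / A = 443000.0 / 7641 = 57.9767 MPa
f_b = M / S = 72000000.0 / 953000.0 = 75.5509 MPa
Ratio = f_a / Fa + f_b / Fb
= 57.9767 / 157 + 75.5509 / 236
= 0.6894 (dimensionless)

0.6894 (dimensionless)


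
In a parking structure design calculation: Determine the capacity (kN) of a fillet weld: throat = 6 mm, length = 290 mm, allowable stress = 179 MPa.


Strength = throat * length * allowable stress
= 6 * 290 * 179 N
= 311460 N
= 311.46 kN

311.46 kN


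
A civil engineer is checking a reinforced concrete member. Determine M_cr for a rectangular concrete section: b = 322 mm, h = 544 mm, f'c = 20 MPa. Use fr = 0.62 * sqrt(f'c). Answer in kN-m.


fr = 0.62 * sqrt(20) = 0.62 * 4.4721 = 2.7727 MPa
I = 322 * 544^3 / 12 = 4319876437.33 mm^4
y_t = 272.0 mm
M_cr = fr * I / y_t = 2.7727 * 4319876437.33 / 272.0 N-mm
= 44.0361 kN-m

44.0361 kN-m


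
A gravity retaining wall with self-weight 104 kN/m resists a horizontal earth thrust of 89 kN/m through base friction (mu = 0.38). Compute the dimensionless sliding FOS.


Resisting force = mu * W = 0.38 * 104 = 39.52 kN/m
FOS = Resisting / Driving = 39.52 / 89
= 0.444 (dimensionless)

0.444 (dimensionless)


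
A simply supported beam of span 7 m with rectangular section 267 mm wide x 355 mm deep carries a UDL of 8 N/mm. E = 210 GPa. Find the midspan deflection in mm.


I = 267 * 355^3 / 12 = 995439968.75 mm^4
L = 7000.0 mm, w = 8 N/mm, E = 210000.0 MPa
delta = 5 * w * L^4 / (384 * E * I)
= 5 * 8 * 7000.0^4 / (384 * 210000.0 * 995439968.75)
= 1.1964 mm

1.1964 mm


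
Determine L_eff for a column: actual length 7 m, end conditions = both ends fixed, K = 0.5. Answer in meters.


L_eff = K * L
= 0.5 * 7
= 3.5 m

3.5 m


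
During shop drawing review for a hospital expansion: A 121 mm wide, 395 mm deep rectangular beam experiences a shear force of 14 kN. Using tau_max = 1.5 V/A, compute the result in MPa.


A = b * h = 121 * 395 = 47795 mm^2
V = 14 kN = 14000.0 N
tau_max = 1.5 * V / A = 1.5 * 14000.0 / 47795
= 0.4394 MPa

0.4394 MPa


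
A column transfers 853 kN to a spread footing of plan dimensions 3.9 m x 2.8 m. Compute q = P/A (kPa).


A = 3.9 * 2.8 = 10.92 m^2
q = P / A = 853 / 10.92
= 78.1136 kPa

78.1136 kPa


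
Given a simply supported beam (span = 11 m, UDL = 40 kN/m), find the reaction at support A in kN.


Total load = w * L = 40 * 11 = 440 kN
By symmetry, each reaction R = total / 2 = 440 / 2 = 220.0 kN

220.0 kN


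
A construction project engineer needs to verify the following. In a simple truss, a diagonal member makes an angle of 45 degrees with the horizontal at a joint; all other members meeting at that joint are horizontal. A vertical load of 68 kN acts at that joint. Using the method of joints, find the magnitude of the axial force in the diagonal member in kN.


At the joint, only the diagonal has a vertical component, so vertical equilibrium gives:
F * sin(45) = 68
F = 68 / sin(45)
= 68 / 0.707107
= 96.17 kN

96.17 kN


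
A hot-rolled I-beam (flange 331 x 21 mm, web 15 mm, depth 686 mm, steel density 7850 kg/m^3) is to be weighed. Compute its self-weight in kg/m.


A_flanges = 2 * 331 * 21 = 13902 mm^2
A_web = (686 - 2 * 21) * 15 = 9660 mm^2
A_total = 13902 + 9660 = 23562 mm^2 = 0.023562 m^2
Weight = rho * A = 7850 * 0.023562 = 184.9617 kg/m

184.9617 kg/m


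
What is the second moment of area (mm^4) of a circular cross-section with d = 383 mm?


r = d / 2 = 383 / 2 = 191.5 mm
I = pi * r^4 / 4 = pi * 191.5^4 / 4
= 1056245798.85 mm^4

1056245798.85 mm^4


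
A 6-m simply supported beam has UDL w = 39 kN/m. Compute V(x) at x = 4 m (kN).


R_A = w * L / 2 = 39 * 6 / 2 = 117.0 kN
V(x) = R_A - w * x = 117.0 - 39 * 4
= -39.0 kN

-39.0 kN


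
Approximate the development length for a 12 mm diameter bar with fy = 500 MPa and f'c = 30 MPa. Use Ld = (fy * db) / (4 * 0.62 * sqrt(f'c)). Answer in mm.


Ld = (fy * db) / (4 * 0.62 * sqrt(f'c))
= (500 * 12) / (4 * 0.62 * sqrt(30))
= 6000 / 13.5835
= 441.71 mm

441.71 mm


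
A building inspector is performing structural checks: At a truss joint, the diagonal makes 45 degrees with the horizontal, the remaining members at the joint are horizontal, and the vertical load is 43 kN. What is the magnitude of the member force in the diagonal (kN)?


At the joint, only the diagonal has a vertical component, so vertical equilibrium gives:
F * sin(45) = 43
F = 43 / sin(45)
= 43 / 0.707107
= 60.81 kN

60.81 kN


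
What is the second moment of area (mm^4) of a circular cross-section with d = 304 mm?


r = d / 2 = 304 / 2 = 152.0 mm
I = pi * r^4 / 4 = pi * 152.0^4 / 4
= 419241468.12 mm^4

419241468.12 mm^4


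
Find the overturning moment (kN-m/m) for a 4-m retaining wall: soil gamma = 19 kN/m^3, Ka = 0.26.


Pa = 0.5 * Ka * gamma * H^2
= 0.5 * 0.26 * 19 * 4^2
= 39.52 kN/m
Arm = H / 3 = 4 / 3 = 1.3333 m
Mo = Pa * arm = Pa * H / 3 = 39.52 * 4 / 3 = 52.6933 kN-m/m

52.6933 kN-m/m


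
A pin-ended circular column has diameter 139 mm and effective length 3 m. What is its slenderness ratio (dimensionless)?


Radius of gyration r = d / 4 = 139 / 4 = 34.75 mm
L_eff = 3000.0 mm
Slenderness ratio = L / r = 3000.0 / 34.75 = 86.33 (dimensionless)

86.33 (dimensionless)


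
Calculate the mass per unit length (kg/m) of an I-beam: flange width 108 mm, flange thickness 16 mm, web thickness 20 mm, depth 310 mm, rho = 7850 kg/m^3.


A_flanges = 2 * 108 * 16 = 3456 mm^2
A_web = (310 - 2 * 16) * 20 = 5560 mm^2
A_total = 3456 + 5560 = 9016 mm^2 = 0.009016 m^2
Weight = rho * A = 7850 * 0.009016 = 70.7756 kg/m

70.7756 kg/m


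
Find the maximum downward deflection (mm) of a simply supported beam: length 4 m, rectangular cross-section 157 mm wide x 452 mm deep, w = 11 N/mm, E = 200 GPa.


I = 157 * 452^3 / 12 = 1208185754.67 mm^4
L = 4000.0 mm, w = 11 N/mm, E = 200000.0 MPa
delta = 5 * w * L^4 / (384 * E * I)
= 5 * 11 * 4000.0^4 / (384 * 200000.0 * 1208185754.67)
= 0.1517 mm

0.1517 mm


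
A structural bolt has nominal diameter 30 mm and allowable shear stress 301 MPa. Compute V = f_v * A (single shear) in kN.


A = pi * d^2 / 4 = pi * 30^2 / 4 = 706.8583 mm^2
V = f_v * A / 1000 = 301 * 706.8583 / 1000
= 212.7644 kN

212.7644 kN


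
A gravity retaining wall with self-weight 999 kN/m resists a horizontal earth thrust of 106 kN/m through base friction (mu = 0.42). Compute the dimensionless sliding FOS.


Resisting force = mu * W = 0.42 * 999 = 419.58 kN/m
FOS = Resisting / Driving = 419.58 / 106
= 3.9583 (dimensionless)

3.9583 (dimensionless)


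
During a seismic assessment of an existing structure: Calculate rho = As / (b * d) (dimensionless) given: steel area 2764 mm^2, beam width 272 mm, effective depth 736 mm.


rho = As / (b * d)
= 2764 / (272 * 736)
= 2764 / 200192
= 0.013807 (dimensionless)

0.013807 (dimensionless)


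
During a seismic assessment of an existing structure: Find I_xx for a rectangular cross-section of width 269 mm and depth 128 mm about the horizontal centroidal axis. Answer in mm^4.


I = b * h^3 / 12
= 269 * 128^3 / 12
= 269 * 2097152 / 12
= 47011157.33 mm^4

47011157.33 mm^4


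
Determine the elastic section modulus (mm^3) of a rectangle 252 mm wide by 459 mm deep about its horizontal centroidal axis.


S = b * h^2 / 6
= 252 * 459^2 / 6
= 252 * 210681 / 6
= 8848602.0 mm^3

8848602.0 mm^3


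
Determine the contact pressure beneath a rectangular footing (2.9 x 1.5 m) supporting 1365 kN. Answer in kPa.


A = 2.9 * 1.5 = 4.35 m^2
q = P / A = 1365 / 4.35
= 313.7931 kPa

313.7931 kPa


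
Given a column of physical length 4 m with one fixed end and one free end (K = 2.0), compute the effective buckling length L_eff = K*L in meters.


L_eff = K * L
= 2.0 * 4
= 8.0 m

8.0 m


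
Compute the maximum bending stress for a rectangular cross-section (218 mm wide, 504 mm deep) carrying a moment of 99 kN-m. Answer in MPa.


I = b * h^3 / 12 = 218 * 504^3 / 12 = 2325770496.0 mm^4
y = h / 2 = 504 / 2 = 252.0 mm
M = 99 kN-m = 99000000.0 N-mm
sigma = M * y / I = 99000000.0 * 252.0 / 2325770496.0
= 10.73 MPa

10.73 MPa


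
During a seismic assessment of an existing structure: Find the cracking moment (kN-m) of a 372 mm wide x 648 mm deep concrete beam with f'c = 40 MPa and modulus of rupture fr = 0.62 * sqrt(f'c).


fr = 0.62 * sqrt(40) = 0.62 * 6.3246 = 3.9212 MPa
I = 372 * 648^3 / 12 = 8435031552.0 mm^4
y_t = 324.0 mm
M_cr = fr * I / y_t = 3.9212 * 8435031552.0 / 324.0 N-mm
= 102.0853 kN-m

102.0853 kN-m


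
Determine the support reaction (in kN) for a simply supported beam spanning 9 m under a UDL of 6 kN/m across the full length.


Total load = w * L = 6 * 9 = 54 kN
By symmetry, each reaction R = total / 2 = 54 / 2 = 27.0 kN

27.0 kN


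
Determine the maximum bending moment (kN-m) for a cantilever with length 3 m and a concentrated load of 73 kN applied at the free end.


For a cantilever with a point load at the free end:
M_max = P * L = 73 * 3 = 219 kN-m

219 kN-m
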